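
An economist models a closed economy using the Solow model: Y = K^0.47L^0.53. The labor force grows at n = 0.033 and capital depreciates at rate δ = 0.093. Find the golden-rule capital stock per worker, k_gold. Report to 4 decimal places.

The effective depreciation rate is n + δ = 0.033 + 0.093 = 0.126.
Golden rule sets MPK = n+δ: 0.47·k^(0.47−1) = 0.126, so k_gold = (0.47/0.126)^(1/0.53) ≈ 11.9876.

k_gold ≈ 11.9876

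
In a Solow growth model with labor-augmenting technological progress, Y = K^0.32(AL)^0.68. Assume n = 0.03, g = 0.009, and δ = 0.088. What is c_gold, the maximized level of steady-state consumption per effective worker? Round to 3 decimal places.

c_gold ≈ 1.050

Capital per effective worker breaks even when investment replaces (n + g + δ)·k; here n + g + δ = 0.127.
Golden rule sets MPK = n+g+δ: 0.32·k^(0.32−1) = 0.127, so k_gold = (0.32/0.127)^(1/0.68) ≈ 3.8924.
y_gold = 3.8924^0.32 ≈ 1.5448.
c_gold = y_gold − (n+g+δ)·k_gold = 1.5448 − 0.127·3.8924 ≈ 1.0505.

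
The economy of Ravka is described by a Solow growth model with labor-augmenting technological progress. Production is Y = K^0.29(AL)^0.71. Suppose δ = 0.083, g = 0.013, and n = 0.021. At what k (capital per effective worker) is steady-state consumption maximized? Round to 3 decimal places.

k_gold ≈ 3.591

The effective depreciation rate is n + g + δ = 0.021 + 0.013 + 0.083 = 0.117.
Setting f'(k) = n+g+δ gives 0.29·k^(0.29−1) = 0.117, hence k_gold = (0.29/0.117)^(1/0.71) ≈ 3.5911.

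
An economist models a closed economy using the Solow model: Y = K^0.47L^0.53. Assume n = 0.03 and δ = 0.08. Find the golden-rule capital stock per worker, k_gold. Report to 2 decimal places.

Capital per worker breaks even when investment replaces (n + δ)·k; here n + δ = 0.11.
At the golden rule the marginal product of capital equals n+δ: 0.47·k^(0.47−1) = 0.11. Solving, k_gold = (0.47/0.11)^(1/0.53) ≈ 15.4885.

k_gold ≈ 15.49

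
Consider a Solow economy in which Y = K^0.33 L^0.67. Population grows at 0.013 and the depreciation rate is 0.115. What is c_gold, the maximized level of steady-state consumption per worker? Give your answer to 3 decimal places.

n + δ = 0.013 + 0.115 = 0.128.
At the golden rule the marginal product of capital equals n+δ: 0.33·k^(0.33−1) = 0.128. Solving, k_gold = (0.33/0.128)^(1/0.67) ≈ 4.1104.
y_gold = 4.1104^0.33 ≈ 1.5943.
c_gold = y_gold − (n+δ)·k_gold = 1.5943 − 0.128·4.1104 ≈ 1.0682.

c_gold ≈ 1.068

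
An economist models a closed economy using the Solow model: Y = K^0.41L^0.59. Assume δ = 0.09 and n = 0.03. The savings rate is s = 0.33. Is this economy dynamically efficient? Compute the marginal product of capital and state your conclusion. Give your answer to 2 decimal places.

dynamically efficient; MPK ≈ 0.15

The effective depreciation rate is n + δ = 0.03 + 0.09 = 0.12.
Steady-state k*: s·k^0.41 = 0.12·k gives k* = (0.33/0.12)^(1/0.59) ≈ 5.5543.
MPK = 0.41·5.5543^(-0.59) ≈ 0.1491.
MPK > n+δ = 0.12, so the economy is dynamically efficient (under-saving).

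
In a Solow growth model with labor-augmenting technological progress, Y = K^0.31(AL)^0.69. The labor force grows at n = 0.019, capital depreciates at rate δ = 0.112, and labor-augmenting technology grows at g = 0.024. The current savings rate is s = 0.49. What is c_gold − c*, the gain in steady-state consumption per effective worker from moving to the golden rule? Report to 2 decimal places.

Capital per effective worker breaks even when investment replaces (n + g + δ)·k; here n + g + δ = 0.155.
Current steady state (s = 0.49): k* = (0.49/0.155)^(1/0.69) ≈ 5.3020, y* = 5.3020^0.31 ≈ 1.6772, c* = (1−0.49)·1.6772 ≈ 0.8554.
Golden rule sets MPK = n+g+δ: 0.31·k^(0.31−1) = 0.155, so k_gold = (0.31/0.155)^(1/0.69) ≈ 2.7307.
y_gold = 2.7307^0.31 ≈ 1.3654, c_gold = y_gold − 0.155·k_gold ≈ 0.9421.
Gain: Δc = 0.9421 − 0.8554 ≈ 0.0867.

Δc ≈ 0.09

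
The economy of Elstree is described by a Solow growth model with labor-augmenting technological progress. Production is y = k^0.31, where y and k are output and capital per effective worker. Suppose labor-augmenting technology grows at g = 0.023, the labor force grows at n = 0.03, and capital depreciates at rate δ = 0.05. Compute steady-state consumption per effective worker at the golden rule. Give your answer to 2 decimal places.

n + g + δ = 0.03 + 0.023 + 0.05 = 0.103.
Setting f'(k) = n+g+δ gives 0.31·k^(0.31−1) = 0.103, hence k_gold = (0.31/0.103)^(1/0.69) ≈ 4.9376.
y_gold = 4.9376^0.31 ≈ 1.6405.
c_gold = y_gold − (n+g+δ)·k_gold = 1.6405 − 0.103·4.9376 ≈ 1.1320.

c_gold ≈ 1.13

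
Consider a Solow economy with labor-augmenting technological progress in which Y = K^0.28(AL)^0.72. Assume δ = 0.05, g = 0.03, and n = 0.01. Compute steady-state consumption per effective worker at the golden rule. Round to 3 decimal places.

n + g + δ = 0.01 + 0.03 + 0.05 = 0.09.
Setting f'(k) = n+g+δ gives 0.28·k^(0.28−1) = 0.09, hence k_gold = (0.28/0.09)^(1/0.72) ≈ 4.8373.
y_gold = 4.8373^0.28 ≈ 1.5549.
c_gold = y_gold − (n+g+δ)·k_gold = 1.5549 − 0.09·4.8373 ≈ 1.1195.

c_gold ≈ 1.119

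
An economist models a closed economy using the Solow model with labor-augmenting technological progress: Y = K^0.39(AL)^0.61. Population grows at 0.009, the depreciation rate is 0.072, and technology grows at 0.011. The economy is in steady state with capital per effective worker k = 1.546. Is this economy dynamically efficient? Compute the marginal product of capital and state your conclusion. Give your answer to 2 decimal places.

The effective depreciation rate is n + g + δ = 0.009 + 0.011 + 0.072 = 0.092.
MPK = 0.39·k^(0.39−1) = 0.39·1.546^(-0.61) ≈ 0.2990.
MPK > 0.092, so the economy is dynamically efficient (under-saving).

dynamically efficient; MPK ≈ 0.30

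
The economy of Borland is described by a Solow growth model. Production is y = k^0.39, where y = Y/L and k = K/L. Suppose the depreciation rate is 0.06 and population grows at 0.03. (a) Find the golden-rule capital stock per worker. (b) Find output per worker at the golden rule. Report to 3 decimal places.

(a) k_gold ≈ 11.065; (b) y_gold ≈ 2.554

n + δ = 0.03 + 0.06 = 0.09.
Maximizing c = f(k) − (n+δ)·k gives f'(k) = n+δ, i.e. 0.39·k^(0.39−1) = 0.09, so k_gold = (0.39/0.09)^(1/0.61) ≈ 11.0655.
y_gold = 11.0655^0.39 ≈ 2.5536.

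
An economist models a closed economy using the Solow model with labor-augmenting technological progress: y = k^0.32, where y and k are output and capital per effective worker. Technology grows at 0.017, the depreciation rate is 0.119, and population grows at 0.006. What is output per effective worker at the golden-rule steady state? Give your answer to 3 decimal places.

The effective depreciation rate is n + g + δ = 0.006 + 0.017 + 0.119 = 0.142.
At the golden rule the marginal product of capital equals n+g+δ: 0.32·k^(0.32−1) = 0.142. Solving, k_gold = (0.32/0.142)^(1/0.68) ≈ 3.3030.
Output: y_gold = k_gold^0.32 = 3.3030^0.32 ≈ 1.4657.

y_gold ≈ 1.466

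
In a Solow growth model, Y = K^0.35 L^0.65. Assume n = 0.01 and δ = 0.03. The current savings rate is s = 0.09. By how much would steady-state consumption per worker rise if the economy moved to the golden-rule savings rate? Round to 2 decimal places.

Δc ≈ 0.68

Capital per worker breaks even when investment replaces (n + δ)·k; here n + δ = 0.04.
Current steady state (s = 0.09): k* = (0.09/0.04)^(1/0.65) ≈ 3.4819, y* = 3.4819^0.35 ≈ 1.5475, c* = (1−0.09)·1.5475 ≈ 1.4082.
Maximizing c = f(k) − (n+δ)·k gives f'(k) = n+δ, i.e. 0.35·k^(0.35−1) = 0.04, so k_gold = (0.35/0.04)^(1/0.65) ≈ 28.1348.
y_gold = 28.1348^0.35 ≈ 3.2154, c_gold = y_gold − 0.04·k_gold ≈ 2.0900.
Gain: Δc = 2.0900 − 1.4082 ≈ 0.6818.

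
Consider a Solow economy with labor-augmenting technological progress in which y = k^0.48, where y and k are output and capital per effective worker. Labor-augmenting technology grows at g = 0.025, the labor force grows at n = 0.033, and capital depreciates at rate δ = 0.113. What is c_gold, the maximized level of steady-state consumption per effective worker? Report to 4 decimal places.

Capital per effective worker breaks even when investment replaces (n + g + δ)·k; here n + g + δ = 0.171.
Maximizing c = f(k) − (n+g+δ)·k gives f'(k) = n+g+δ, i.e. 0.48·k^(0.48−1) = 0.171, so k_gold = (0.48/0.171)^(1/0.52) ≈ 7.2780.
y_gold = 7.2780^0.48 ≈ 2.5928.
c_gold = y_gold − (n+g+δ)·k_gold = 2.5928 − 0.171·7.2780 ≈ 1.3482.

c_gold ≈ 1.3482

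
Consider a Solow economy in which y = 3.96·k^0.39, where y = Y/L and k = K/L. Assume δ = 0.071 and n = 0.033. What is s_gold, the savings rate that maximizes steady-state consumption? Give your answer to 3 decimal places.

n + δ = 0.033 + 0.071 = 0.104.
At the golden rule MPK = n+δ, and in any Cobb-Douglas steady state s = (n+δ)·k/y = MPK·k/y = capital's share 0.39.

s_gold = 0.390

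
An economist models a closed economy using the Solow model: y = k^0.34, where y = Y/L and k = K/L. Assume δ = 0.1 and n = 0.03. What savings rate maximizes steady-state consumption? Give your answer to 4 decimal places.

s_gold = 0.3400

The effective depreciation rate is n + δ = 0.03 + 0.1 = 0.13.
At the golden rule MPK = n+δ, and in any Cobb-Douglas steady state s = (n+δ)·k/y = MPK·k/y = capital's share 0.34.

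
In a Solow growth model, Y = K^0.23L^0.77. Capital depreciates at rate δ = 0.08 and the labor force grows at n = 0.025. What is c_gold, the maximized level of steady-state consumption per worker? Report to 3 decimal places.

c_gold ≈ 0.973

n + δ = 0.025 + 0.08 = 0.105.
Golden rule sets MPK = n+δ: 0.23·k^(0.23−1) = 0.105, so k_gold = (0.23/0.105)^(1/0.77) ≈ 2.7686.
y_gold = 2.7686^0.23 ≈ 1.2639.
c_gold = y_gold − (n+δ)·k_gold = 1.2639 − 0.105·2.7686 ≈ 0.9732.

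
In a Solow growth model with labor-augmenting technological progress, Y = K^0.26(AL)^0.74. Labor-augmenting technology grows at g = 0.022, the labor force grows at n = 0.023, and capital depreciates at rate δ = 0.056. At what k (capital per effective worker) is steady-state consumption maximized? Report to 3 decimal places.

The effective depreciation rate is n + g + δ = 0.023 + 0.022 + 0.056 = 0.101.
At the golden rule the marginal product of capital equals n+g+δ: 0.26·k^(0.26−1) = 0.101. Solving, k_gold = (0.26/0.101)^(1/0.74) ≈ 3.5887.

k_gold ≈ 3.589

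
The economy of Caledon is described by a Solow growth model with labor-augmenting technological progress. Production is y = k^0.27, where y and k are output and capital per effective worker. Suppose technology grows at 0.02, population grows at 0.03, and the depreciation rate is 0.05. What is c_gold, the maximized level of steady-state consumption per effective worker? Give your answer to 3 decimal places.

c_gold ≈ 1.054

Break-even investment rate: n + g + δ = 0.03 + 0.02 + 0.05 = 0.1.
Setting f'(k) = n+g+δ gives 0.27·k^(0.27−1) = 0.1, hence k_gold = (0.27/0.1)^(1/0.73) ≈ 3.8986.
y_gold = 3.8986^0.27 ≈ 1.4439.
c_gold = y_gold − (n+g+δ)·k_gold = 1.4439 − 0.1·3.8986 ≈ 1.0541.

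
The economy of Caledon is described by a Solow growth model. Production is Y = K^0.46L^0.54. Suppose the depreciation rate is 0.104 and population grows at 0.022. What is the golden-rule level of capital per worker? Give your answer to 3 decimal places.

k_gold ≈ 11.002

n + δ = 0.022 + 0.104 = 0.126.
Setting f'(k) = n+δ gives 0.46·k^(0.46−1) = 0.126, hence k_gold = (0.46/0.126)^(1/0.54) ≈ 11.0017.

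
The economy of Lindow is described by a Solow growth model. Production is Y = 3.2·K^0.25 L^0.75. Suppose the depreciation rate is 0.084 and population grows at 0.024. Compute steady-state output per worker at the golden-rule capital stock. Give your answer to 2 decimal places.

Capital per worker breaks even when investment replaces (n + δ)·k; here n + δ = 0.108.
Setting f'(k) = n+δ gives 0.25·3.2·k^(0.25−1) = 0.108, hence k_gold = (0.25·3.2/0.108)^(1/0.75) ≈ 14.4396.
Output: y_gold = 3.2·k_gold^0.25 = 3.2·14.4396^0.25 ≈ 6.2379.

y_gold ≈ 6.24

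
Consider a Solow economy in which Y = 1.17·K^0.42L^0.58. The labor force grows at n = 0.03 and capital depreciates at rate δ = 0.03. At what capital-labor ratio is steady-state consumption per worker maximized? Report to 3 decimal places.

n + δ = 0.03 + 0.03 = 0.06.
Maximizing c = f(k) − (n+δ)·k gives f'(k) = n+δ, i.e. 0.42·1.17·k^(0.42−1) = 0.06, so k_gold = (0.42·1.17/0.06)^(1/0.58) ≈ 37.5515.

k_gold ≈ 37.552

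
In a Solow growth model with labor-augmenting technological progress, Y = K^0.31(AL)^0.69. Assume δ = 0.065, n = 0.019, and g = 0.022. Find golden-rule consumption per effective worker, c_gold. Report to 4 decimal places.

Capital per effective worker breaks even when investment replaces (n + g + δ)·k; here n + g + δ = 0.106.
Maximizing c = f(k) − (n+g+δ)·k gives f'(k) = n+g+δ, i.e. 0.31·k^(0.31−1) = 0.106, so k_gold = (0.31/0.106)^(1/0.69) ≈ 4.7363.
y_gold = 4.7363^0.31 ≈ 1.6195.
c_gold = y_gold − (n+g+δ)·k_gold = 1.6195 − 0.106·4.7363 ≈ 1.1175.

c_gold ≈ 1.1175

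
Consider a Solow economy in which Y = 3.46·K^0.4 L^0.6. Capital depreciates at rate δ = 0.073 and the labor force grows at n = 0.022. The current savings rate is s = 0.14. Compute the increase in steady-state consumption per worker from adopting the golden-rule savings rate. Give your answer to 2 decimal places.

Δc ≈ 3.57

Break-even investment rate: n + δ = 0.022 + 0.073 = 0.095.
Current steady state (s = 0.14): k* = (0.14·3.46/0.095)^(1/0.6) ≈ 15.1055, y* = 3.46·15.1055^0.4 ≈ 10.2501, c* = (1−0.14)·10.2501 ≈ 8.8151.
At the golden rule the marginal product of capital equals n+δ: 0.4·3.46·k^(0.4−1) = 0.095. Solving, k_gold = (0.4·3.46/0.095)^(1/0.6) ≈ 86.9002.
y_gold = 3.46·86.9002^0.4 ≈ 20.6388, c_gold = y_gold − 0.095·k_gold ≈ 12.3833.
Gain: Δc = 12.3833 − 8.8151 ≈ 3.5682.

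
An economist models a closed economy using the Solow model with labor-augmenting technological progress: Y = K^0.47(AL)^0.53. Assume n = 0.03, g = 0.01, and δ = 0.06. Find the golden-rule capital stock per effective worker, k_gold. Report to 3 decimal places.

The effective depreciation rate is n + g + δ = 0.03 + 0.01 + 0.06 = 0.1.
Setting f'(k) = n+g+δ gives 0.47·k^(0.47−1) = 0.1, hence k_gold = (0.47/0.1)^(1/0.53) ≈ 18.5400.

k_gold ≈ 18.540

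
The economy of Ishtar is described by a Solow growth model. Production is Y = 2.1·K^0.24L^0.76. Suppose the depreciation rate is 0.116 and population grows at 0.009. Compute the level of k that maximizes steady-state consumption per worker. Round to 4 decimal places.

k_gold ≈ 6.2624

The effective depreciation rate is n + δ = 0.009 + 0.116 = 0.125.
Maximizing c = f(k) − (n+δ)·k gives f'(k) = n+δ, i.e. 0.24·2.1·k^(0.24−1) = 0.125, so k_gold = (0.24·2.1/0.125)^(1/0.76) ≈ 6.2624.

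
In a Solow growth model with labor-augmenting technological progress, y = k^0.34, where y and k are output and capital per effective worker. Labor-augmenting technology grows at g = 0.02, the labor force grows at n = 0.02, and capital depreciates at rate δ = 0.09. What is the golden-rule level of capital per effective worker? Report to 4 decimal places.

k_gold ≈ 4.2917

Break-even investment rate: n + g + δ = 0.02 + 0.02 + 0.09 = 0.13.
Setting f'(k) = n+g+δ gives 0.34·k^(0.34−1) = 0.13, hence k_gold = (0.34/0.13)^(1/0.66) ≈ 4.2917.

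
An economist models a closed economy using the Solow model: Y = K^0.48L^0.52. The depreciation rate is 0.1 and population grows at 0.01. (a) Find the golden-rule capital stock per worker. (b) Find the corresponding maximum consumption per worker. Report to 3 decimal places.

(a) k_gold ≈ 17.001; (b) c_gold ≈ 2.026

n + δ = 0.01 + 0.1 = 0.11.
At the golden rule the marginal product of capital equals n+δ: 0.48·k^(0.48−1) = 0.11. Solving, k_gold = (0.48/0.11)^(1/0.52) ≈ 17.0011.
y_gold = 17.0011^0.48 ≈ 3.8961; c_gold = y_gold − 0.11·k_gold ≈ 2.0260.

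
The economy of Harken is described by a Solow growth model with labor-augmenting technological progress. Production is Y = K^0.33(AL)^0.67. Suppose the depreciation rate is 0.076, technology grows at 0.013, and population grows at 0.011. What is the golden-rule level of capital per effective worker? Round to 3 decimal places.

Break-even investment rate: n + g + δ = 0.011 + 0.013 + 0.076 = 0.1.
Golden rule sets MPK = n+g+δ: 0.33·k^(0.33−1) = 0.1, so k_gold = (0.33/0.1)^(1/0.67) ≈ 5.9416.

k_gold ≈ 5.942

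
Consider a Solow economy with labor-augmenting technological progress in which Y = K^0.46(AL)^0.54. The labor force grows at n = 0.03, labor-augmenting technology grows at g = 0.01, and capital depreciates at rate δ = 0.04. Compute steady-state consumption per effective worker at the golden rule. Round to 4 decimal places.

n + g + δ = 0.03 + 0.01 + 0.04 = 0.08.
Maximizing c = f(k) − (n+g+δ)·k gives f'(k) = n+g+δ, i.e. 0.46·k^(0.46−1) = 0.08, so k_gold = (0.46/0.08)^(1/0.54) ≈ 25.5148.
y_gold = 25.5148^0.46 ≈ 4.4374.
c_gold = y_gold − (n+g+δ)·k_gold = 4.4374 − 0.08·25.5148 ≈ 2.3962.

c_gold ≈ 2.3962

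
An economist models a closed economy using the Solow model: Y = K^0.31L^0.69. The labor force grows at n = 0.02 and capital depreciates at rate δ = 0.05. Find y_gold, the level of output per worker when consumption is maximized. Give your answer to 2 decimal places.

Capital per worker breaks even when investment replaces (n + δ)·k; here n + δ = 0.07.
Setting f'(k) = n+δ gives 0.31·k^(0.31−1) = 0.07, hence k_gold = (0.31/0.07)^(1/0.69) ≈ 8.6420.
Output: y_gold = k_gold^0.31 = 8.6420^0.31 ≈ 1.9514.

y_gold ≈ 1.95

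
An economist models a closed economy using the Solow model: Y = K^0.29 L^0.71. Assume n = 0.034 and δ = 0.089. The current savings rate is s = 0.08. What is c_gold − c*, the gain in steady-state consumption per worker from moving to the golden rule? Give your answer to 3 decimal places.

Δc ≈ 0.236

Capital per worker breaks even when investment replaces (n + δ)·k; here n + δ = 0.123.
Current steady state (s = 0.08): k* = (0.08/0.123)^(1/0.71) ≈ 0.5456, y* = 0.5456^0.29 ≈ 0.8389, c* = (1−0.08)·0.8389 ≈ 0.7718.
Setting f'(k) = n+δ gives 0.29·k^(0.29−1) = 0.123, hence k_gold = (0.29/0.123)^(1/0.71) ≈ 3.3469.
y_gold = 3.3469^0.29 ≈ 1.4195, c_gold = y_gold − 0.123·k_gold ≈ 1.0079.
Gain: Δc = 1.0079 − 0.7718 ≈ 0.2361.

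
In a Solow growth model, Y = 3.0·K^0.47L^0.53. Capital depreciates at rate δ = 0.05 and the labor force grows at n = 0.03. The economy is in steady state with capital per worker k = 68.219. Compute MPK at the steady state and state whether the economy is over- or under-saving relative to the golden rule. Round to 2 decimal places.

under-saving; MPK ≈ 0.15

Capital per worker breaks even when investment replaces (n + δ)·k; here n + δ = 0.08.
MPK = 0.47·3.0·k^(0.47−1) = 0.47·3.0·68.219^(-0.53) ≈ 0.1504.
MPK > 0.08, so the economy is dynamically efficient (under-saving).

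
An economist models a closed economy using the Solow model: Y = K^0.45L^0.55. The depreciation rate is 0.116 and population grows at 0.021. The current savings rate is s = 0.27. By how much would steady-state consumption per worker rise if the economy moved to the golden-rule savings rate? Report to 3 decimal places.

n + δ = 0.021 + 0.116 = 0.137.
Current steady state (s = 0.27): k* = (0.27/0.137)^(1/0.55) ≈ 3.4333, y* = 3.4333^0.45 ≈ 1.7421, c* = (1−0.27)·1.7421 ≈ 1.2717.
Setting f'(k) = n+δ gives 0.45·k^(0.45−1) = 0.137, hence k_gold = (0.45/0.137)^(1/0.55) ≈ 8.6911.
y_gold = 8.6911^0.45 ≈ 2.6460, c_gold = y_gold − 0.137·k_gold ≈ 1.4553.
Gain: Δc = 1.4553 − 1.2717 ≈ 0.1836.

Δc ≈ 0.184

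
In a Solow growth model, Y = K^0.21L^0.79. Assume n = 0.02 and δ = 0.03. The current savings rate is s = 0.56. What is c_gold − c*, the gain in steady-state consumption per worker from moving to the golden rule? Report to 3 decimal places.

Δc ≈ 0.321

Capital per worker breaks even when investment replaces (n + δ)·k; here n + δ = 0.05.
Current steady state (s = 0.56): k* = (0.56/0.05)^(1/0.79) ≈ 21.2875, y* = 21.2875^0.21 ≈ 1.9007, c* = (1−0.56)·1.9007 ≈ 0.8363.
Setting f'(k) = n+δ gives 0.21·k^(0.21−1) = 0.05, hence k_gold = (0.21/0.05)^(1/0.79) ≈ 6.1507.
y_gold = 6.1507^0.21 ≈ 1.4644, c_gold = y_gold − 0.05·k_gold ≈ 1.1569.
Gain: Δc = 1.1569 − 0.8363 ≈ 0.3206.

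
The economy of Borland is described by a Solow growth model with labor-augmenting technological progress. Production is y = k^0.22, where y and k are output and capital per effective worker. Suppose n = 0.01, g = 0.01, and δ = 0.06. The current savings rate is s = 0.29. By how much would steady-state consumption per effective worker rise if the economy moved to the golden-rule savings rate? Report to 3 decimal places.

The effective depreciation rate is n + g + δ = 0.01 + 0.01 + 0.06 = 0.08.
Current steady state (s = 0.29): k* = (0.29/0.08)^(1/0.78) ≈ 5.2127, y* = 5.2127^0.22 ≈ 1.4380, c* = (1−0.29)·1.4380 ≈ 1.0210.
Maximizing c = f(k) − (n+g+δ)·k gives f'(k) = n+g+δ, i.e. 0.22·k^(0.22−1) = 0.08, so k_gold = (0.22/0.08)^(1/0.78) ≈ 3.6580.
y_gold = 3.6580^0.22 ≈ 1.3302, c_gold = y_gold − 0.08·k_gold ≈ 1.0375.
Gain: Δc = 1.0375 − 1.0210 ≈ 0.0166.

Δc ≈ 0.017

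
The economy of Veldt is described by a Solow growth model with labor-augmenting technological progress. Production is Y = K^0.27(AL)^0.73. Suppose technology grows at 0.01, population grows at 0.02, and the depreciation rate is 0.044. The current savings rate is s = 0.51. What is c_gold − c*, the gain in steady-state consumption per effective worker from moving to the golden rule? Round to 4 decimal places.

The effective depreciation rate is n + g + δ = 0.02 + 0.01 + 0.044 = 0.074.
Current steady state (s = 0.51): k* = (0.51/0.074)^(1/0.73) ≈ 14.0737, y* = 14.0737^0.27 ≈ 2.0421, c* = (1−0.51)·2.0421 ≈ 1.0006.
At the golden rule the marginal product of capital equals n+g+δ: 0.27·k^(0.27−1) = 0.074. Solving, k_gold = (0.27/0.074)^(1/0.73) ≈ 5.8890.
y_gold = 5.8890^0.27 ≈ 1.6140, c_gold = y_gold − 0.074·k_gold ≈ 1.1782.
Gain: Δc = 1.1782 − 1.0006 ≈ 0.1776.

Δc ≈ 0.1776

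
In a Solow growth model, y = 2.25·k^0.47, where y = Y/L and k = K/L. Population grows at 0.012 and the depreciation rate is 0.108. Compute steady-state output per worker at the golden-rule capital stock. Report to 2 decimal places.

y_gold ≈ 15.50

The effective depreciation rate is n + δ = 0.012 + 0.108 = 0.12.
Setting f'(k) = n+δ gives 0.47·2.25·k^(0.47−1) = 0.12, hence k_gold = (0.47·2.25/0.12)^(1/0.53) ≈ 60.7024.
Output: y_gold = 2.25·k_gold^0.47 = 2.25·60.7024^0.47 ≈ 15.4985.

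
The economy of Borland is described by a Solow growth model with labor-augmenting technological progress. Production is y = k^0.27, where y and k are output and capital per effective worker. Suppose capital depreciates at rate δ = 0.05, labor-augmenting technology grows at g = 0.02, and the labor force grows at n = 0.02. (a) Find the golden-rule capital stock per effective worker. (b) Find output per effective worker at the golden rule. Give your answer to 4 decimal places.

(a) k_gold ≈ 4.5039; (b) y_gold ≈ 1.5013

The effective depreciation rate is n + g + δ = 0.02 + 0.02 + 0.05 = 0.09.
Setting f'(k) = n+g+δ gives 0.27·k^(0.27−1) = 0.09, hence k_gold = (0.27/0.09)^(1/0.73) ≈ 4.5039.
y_gold = 4.5039^0.27 ≈ 1.5013.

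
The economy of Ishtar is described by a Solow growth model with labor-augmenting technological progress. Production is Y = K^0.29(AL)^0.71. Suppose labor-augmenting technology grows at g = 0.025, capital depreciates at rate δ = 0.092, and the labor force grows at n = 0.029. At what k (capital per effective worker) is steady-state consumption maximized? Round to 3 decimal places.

The effective depreciation rate is n + g + δ = 0.029 + 0.025 + 0.092 = 0.146.
Maximizing c = f(k) − (n+g+δ)·k gives f'(k) = n+g+δ, i.e. 0.29·k^(0.29−1) = 0.146, so k_gold = (0.29/0.146)^(1/0.71) ≈ 2.6289.

k_gold ≈ 2.629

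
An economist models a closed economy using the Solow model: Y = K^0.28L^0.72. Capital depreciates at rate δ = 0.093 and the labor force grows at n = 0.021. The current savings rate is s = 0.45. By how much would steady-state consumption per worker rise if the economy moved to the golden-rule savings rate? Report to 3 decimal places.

The effective depreciation rate is n + δ = 0.021 + 0.093 = 0.114.
Current steady state (s = 0.45): k* = (0.45/0.114)^(1/0.72) ≈ 6.7329, y* = 6.7329^0.28 ≈ 1.7057, c* = (1−0.45)·1.7057 ≈ 0.9381.
Maximizing c = f(k) − (n+δ)·k gives f'(k) = n+δ, i.e. 0.28·k^(0.28−1) = 0.114, so k_gold = (0.28/0.114)^(1/0.72) ≈ 3.4835.
y_gold = 3.4835^0.28 ≈ 1.4183, c_gold = y_gold − 0.114·k_gold ≈ 1.0212.
Gain: Δc = 1.0212 − 0.9381 ≈ 0.0830.

Δc ≈ 0.083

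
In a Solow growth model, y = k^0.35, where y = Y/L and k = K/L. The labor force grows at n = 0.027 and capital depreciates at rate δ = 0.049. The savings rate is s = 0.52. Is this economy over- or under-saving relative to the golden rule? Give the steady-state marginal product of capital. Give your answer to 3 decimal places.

over-saving; MPK ≈ 0.051

Break-even investment rate: n + δ = 0.027 + 0.049 = 0.076.
Steady-state k*: s·k^0.35 = 0.076·k gives k* = (0.52/0.076)^(1/0.65) ≈ 19.2711.
MPK = 0.35·19.2711^(-0.65) ≈ 0.0512.
MPK < n+δ = 0.076, so the economy is dynamically inefficient (over-saving).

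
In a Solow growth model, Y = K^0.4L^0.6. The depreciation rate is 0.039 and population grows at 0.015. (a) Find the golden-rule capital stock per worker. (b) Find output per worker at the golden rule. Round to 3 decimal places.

Capital per worker breaks even when investment replaces (n + δ)·k; here n + δ = 0.054.
Golden rule sets MPK = n+δ: 0.4·k^(0.4−1) = 0.054, so k_gold = (0.4/0.054)^(1/0.6) ≈ 28.1478.
y_gold = 28.1478^0.4 ≈ 3.7999.

(a) k_gold ≈ 28.148; (b) y_gold ≈ 3.800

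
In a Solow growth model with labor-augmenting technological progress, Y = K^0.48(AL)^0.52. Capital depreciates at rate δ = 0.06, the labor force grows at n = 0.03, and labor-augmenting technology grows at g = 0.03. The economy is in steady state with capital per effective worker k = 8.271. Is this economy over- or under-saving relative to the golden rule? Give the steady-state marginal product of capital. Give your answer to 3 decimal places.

under-saving; MPK ≈ 0.160

The effective depreciation rate is n + g + δ = 0.03 + 0.03 + 0.06 = 0.12.
MPK = 0.48·k^(0.48−1) = 0.48·8.271^(-0.52) ≈ 0.1600.
MPK > 0.12, so the economy is dynamically efficient (under-saving).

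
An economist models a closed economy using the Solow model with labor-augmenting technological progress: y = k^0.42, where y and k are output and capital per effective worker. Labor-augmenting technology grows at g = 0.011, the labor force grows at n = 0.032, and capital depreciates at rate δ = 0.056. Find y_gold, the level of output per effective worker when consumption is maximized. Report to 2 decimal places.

Break-even investment rate: n + g + δ = 0.032 + 0.011 + 0.056 = 0.099.
Golden rule sets MPK = n+g+δ: 0.42·k^(0.42−1) = 0.099, so k_gold = (0.42/0.099)^(1/0.58) ≈ 12.0807.
Output: y_gold = k_gold^0.42 = 12.0807^0.42 ≈ 2.8476.

y_gold ≈ 2.85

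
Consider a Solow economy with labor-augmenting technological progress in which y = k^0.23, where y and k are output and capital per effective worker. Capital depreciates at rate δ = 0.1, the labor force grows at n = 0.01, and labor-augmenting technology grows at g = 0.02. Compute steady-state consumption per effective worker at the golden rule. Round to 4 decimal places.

n + g + δ = 0.01 + 0.02 + 0.1 = 0.13.
Maximizing c = f(k) − (n+g+δ)·k gives f'(k) = n+g+δ, i.e. 0.23·k^(0.23−1) = 0.13, so k_gold = (0.23/0.13)^(1/0.77) ≈ 2.0980.
y_gold = 2.0980^0.23 ≈ 1.1858.
c_gold = y_gold − (n+g+δ)·k_gold = 1.1858 − 0.13·2.0980 ≈ 0.9131.

c_gold ≈ 0.9131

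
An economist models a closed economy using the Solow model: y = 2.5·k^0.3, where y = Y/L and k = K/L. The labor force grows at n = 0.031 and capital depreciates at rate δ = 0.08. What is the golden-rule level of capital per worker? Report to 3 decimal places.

The effective depreciation rate is n + δ = 0.031 + 0.08 = 0.111.
Maximizing c = f(k) − (n+δ)·k gives f'(k) = n+δ, i.e. 0.3·2.5·k^(0.3−1) = 0.111, so k_gold = (0.3·2.5/0.111)^(1/0.7) ≈ 15.3229.

k_gold ≈ 15.323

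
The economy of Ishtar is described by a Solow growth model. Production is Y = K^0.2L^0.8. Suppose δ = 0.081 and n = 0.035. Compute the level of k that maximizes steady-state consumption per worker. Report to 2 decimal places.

k_gold ≈ 1.98

Break-even investment rate: n + δ = 0.035 + 0.081 = 0.116.
Golden rule sets MPK = n+δ: 0.2·k^(0.2−1) = 0.116, so k_gold = (0.2/0.116)^(1/0.8) ≈ 1.9757.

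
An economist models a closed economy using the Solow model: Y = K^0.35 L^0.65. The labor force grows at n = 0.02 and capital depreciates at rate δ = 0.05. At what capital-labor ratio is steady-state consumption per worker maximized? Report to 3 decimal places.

k_gold ≈ 11.894

The effective depreciation rate is n + δ = 0.02 + 0.05 = 0.07.
At the golden rule the marginal product of capital equals n+δ: 0.35·k^(0.35−1) = 0.07. Solving, k_gold = (0.35/0.07)^(1/0.65) ≈ 11.8943.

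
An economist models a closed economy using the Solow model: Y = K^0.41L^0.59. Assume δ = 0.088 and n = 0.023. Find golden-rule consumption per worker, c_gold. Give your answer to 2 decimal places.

c_gold ≈ 1.46

The effective depreciation rate is n + δ = 0.023 + 0.088 = 0.111.
Golden rule sets MPK = n+δ: 0.41·k^(0.41−1) = 0.111, so k_gold = (0.41/0.111)^(1/0.59) ≈ 9.1579.
y_gold = 9.1579^0.41 ≈ 2.4793.
c_gold = y_gold − (n+δ)·k_gold = 2.4793 − 0.111·9.1579 ≈ 1.4628.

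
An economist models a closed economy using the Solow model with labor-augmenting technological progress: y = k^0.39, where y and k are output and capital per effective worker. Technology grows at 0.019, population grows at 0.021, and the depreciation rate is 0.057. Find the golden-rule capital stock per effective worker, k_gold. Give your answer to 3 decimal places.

k_gold ≈ 9.787

Capital per effective worker breaks even when investment replaces (n + g + δ)·k; here n + g + δ = 0.097.
Setting f'(k) = n+g+δ gives 0.39·k^(0.39−1) = 0.097, hence k_gold = (0.39/0.097)^(1/0.61) ≈ 9.7869.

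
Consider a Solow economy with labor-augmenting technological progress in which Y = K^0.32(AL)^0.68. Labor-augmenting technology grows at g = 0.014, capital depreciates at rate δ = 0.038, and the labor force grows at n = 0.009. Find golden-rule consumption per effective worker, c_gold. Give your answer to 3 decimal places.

Capital per effective worker breaks even when investment replaces (n + g + δ)·k; here n + g + δ = 0.061.
Golden rule sets MPK = n+g+δ: 0.32·k^(0.32−1) = 0.061, so k_gold = (0.32/0.061)^(1/0.68) ≈ 11.4435.
y_gold = 11.4435^0.32 ≈ 2.1814.
c_gold = y_gold − (n+g+δ)·k_gold = 2.1814 − 0.061·11.4435 ≈ 1.4834.

c_gold ≈ 1.483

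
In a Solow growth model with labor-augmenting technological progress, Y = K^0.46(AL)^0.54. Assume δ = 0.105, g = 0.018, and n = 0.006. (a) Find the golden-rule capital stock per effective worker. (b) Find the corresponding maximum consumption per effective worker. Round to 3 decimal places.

(a) k_gold ≈ 10.533; (b) c_gold ≈ 1.595

n + g + δ = 0.006 + 0.018 + 0.105 = 0.129.
At the golden rule the marginal product of capital equals n+g+δ: 0.46·k^(0.46−1) = 0.129. Solving, k_gold = (0.46/0.129)^(1/0.54) ≈ 10.5326.
y_gold = 10.5326^0.46 ≈ 2.9537; c_gold = y_gold − 0.129·k_gold ≈ 1.5950.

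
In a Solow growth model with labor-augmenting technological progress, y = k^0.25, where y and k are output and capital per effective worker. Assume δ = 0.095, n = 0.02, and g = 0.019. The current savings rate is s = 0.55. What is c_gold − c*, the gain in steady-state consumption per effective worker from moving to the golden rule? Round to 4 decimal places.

Capital per effective worker breaks even when investment replaces (n + g + δ)·k; here n + g + δ = 0.134.
Current steady state (s = 0.55): k* = (0.55/0.134)^(1/0.75) ≈ 6.5717, y* = 6.5717^0.25 ≈ 1.6011, c* = (1−0.55)·1.6011 ≈ 0.7205.
Golden rule sets MPK = n+g+δ: 0.25·k^(0.25−1) = 0.134, so k_gold = (0.25/0.134)^(1/0.75) ≈ 2.2967.
y_gold = 2.2967^0.25 ≈ 1.2311, c_gold = y_gold − 0.134·k_gold ≈ 0.9233.
Gain: Δc = 0.9233 − 0.7205 ≈ 0.2028.

Δc ≈ 0.2028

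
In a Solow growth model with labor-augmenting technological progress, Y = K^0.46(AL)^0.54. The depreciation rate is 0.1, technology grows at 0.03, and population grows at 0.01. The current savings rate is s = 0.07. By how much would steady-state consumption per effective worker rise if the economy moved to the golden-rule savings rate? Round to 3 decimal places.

Δc ≈ 0.972

Break-even investment rate: n + g + δ = 0.01 + 0.03 + 0.1 = 0.14.
Current steady state (s = 0.07): k* = (0.07/0.14)^(1/0.54) ≈ 0.2770, y* = 0.2770^0.46 ≈ 0.5541, c* = (1−0.07)·0.5541 ≈ 0.5153.
Maximizing c = f(k) − (n+g+δ)·k gives f'(k) = n+g+δ, i.e. 0.46·k^(0.46−1) = 0.14, so k_gold = (0.46/0.14)^(1/0.54) ≈ 9.0515.
y_gold = 9.0515^0.46 ≈ 2.7548, c_gold = y_gold − 0.14·k_gold ≈ 1.4876.
Gain: Δc = 1.4876 − 0.5153 ≈ 0.9723.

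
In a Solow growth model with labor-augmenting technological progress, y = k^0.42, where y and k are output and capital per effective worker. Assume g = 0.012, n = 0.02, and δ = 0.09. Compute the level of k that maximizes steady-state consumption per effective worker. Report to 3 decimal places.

k_gold ≈ 8.427

Break-even investment rate: n + g + δ = 0.02 + 0.012 + 0.09 = 0.122.
At the golden rule the marginal product of capital equals n+g+δ: 0.42·k^(0.42−1) = 0.122. Solving, k_gold = (0.42/0.122)^(1/0.58) ≈ 8.4270.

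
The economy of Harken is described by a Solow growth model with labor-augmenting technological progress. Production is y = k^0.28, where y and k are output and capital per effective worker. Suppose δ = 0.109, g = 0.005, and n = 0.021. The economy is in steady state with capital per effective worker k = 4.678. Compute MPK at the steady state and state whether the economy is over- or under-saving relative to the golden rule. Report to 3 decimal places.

Break-even investment rate: n + g + δ = 0.021 + 0.005 + 0.109 = 0.135.
MPK = 0.28·k^(0.28−1) = 0.28·4.678^(-0.72) ≈ 0.0922.
MPK < 0.135, so the economy is dynamically inefficient (over-saving).

over-saving; MPK ≈ 0.092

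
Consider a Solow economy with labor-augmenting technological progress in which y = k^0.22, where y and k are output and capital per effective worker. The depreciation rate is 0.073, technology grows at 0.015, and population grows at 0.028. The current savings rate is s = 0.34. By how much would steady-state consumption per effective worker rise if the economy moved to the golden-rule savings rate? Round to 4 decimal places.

Δc ≈ 0.0405

n + g + δ = 0.028 + 0.015 + 0.073 = 0.116.
Current steady state (s = 0.34): k* = (0.34/0.116)^(1/0.78) ≈ 3.9696, y* = 3.9696^0.22 ≈ 1.3543, c* = (1−0.34)·1.3543 ≈ 0.8939.
Setting f'(k) = n+g+δ gives 0.22·k^(0.22−1) = 0.116, hence k_gold = (0.22/0.116)^(1/0.78) ≈ 2.2718.
y_gold = 2.2718^0.22 ≈ 1.1978, c_gold = y_gold − 0.116·k_gold ≈ 0.9343.
Gain: Δc = 0.9343 − 0.8939 ≈ 0.0405.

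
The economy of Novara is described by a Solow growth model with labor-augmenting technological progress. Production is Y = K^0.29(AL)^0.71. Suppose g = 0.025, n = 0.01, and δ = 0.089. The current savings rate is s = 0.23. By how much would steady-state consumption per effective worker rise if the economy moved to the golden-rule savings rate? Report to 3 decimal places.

Δc ≈ 0.014

Break-even investment rate: n + g + δ = 0.01 + 0.025 + 0.089 = 0.124.
Current steady state (s = 0.23): k* = (0.23/0.124)^(1/0.71) ≈ 2.3872, y* = 2.3872^0.29 ≈ 1.2870, c* = (1−0.23)·1.2870 ≈ 0.9910.
Golden rule sets MPK = n+g+δ: 0.29·k^(0.29−1) = 0.124, so k_gold = (0.29/0.124)^(1/0.71) ≈ 3.3089.
y_gold = 3.3089^0.29 ≈ 1.4148, c_gold = y_gold − 0.124·k_gold ≈ 1.0045.
Gain: Δc = 1.0045 − 0.9910 ≈ 0.0135.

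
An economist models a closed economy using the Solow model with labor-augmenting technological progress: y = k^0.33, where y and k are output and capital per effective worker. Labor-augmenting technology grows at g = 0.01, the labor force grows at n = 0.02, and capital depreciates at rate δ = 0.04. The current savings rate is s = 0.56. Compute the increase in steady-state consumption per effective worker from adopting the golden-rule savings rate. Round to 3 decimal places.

The effective depreciation rate is n + g + δ = 0.02 + 0.01 + 0.04 = 0.07.
Current steady state (s = 0.56): k* = (0.56/0.07)^(1/0.67) ≈ 22.2790, y* = 22.2790^0.33 ≈ 2.7849, c* = (1−0.56)·2.7849 ≈ 1.2253.
Golden rule sets MPK = n+g+δ: 0.33·k^(0.33−1) = 0.07, so k_gold = (0.33/0.07)^(1/0.67) ≈ 10.1181.
y_gold = 10.1181^0.33 ≈ 2.1463, c_gold = y_gold − 0.07·k_gold ≈ 1.4380.
Gain: Δc = 1.4380 − 1.2253 ≈ 0.2127.

Δc ≈ 0.213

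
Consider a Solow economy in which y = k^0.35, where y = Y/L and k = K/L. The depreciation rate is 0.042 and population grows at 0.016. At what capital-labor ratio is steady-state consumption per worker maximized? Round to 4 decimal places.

n + δ = 0.016 + 0.042 = 0.058.
Setting f'(k) = n+δ gives 0.35·k^(0.35−1) = 0.058, hence k_gold = (0.35/0.058)^(1/0.65) ≈ 15.8849.

k_gold ≈ 15.8849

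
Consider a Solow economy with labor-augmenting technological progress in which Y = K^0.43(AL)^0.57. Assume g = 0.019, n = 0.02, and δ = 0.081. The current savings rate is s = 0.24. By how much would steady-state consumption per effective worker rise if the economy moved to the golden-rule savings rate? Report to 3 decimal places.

Break-even investment rate: n + g + δ = 0.02 + 0.019 + 0.081 = 0.12.
Current steady state (s = 0.24): k* = (0.24/0.12)^(1/0.57) ≈ 3.3738, y* = 3.3738^0.43 ≈ 1.6869, c* = (1−0.24)·1.6869 ≈ 1.2821.
Setting f'(k) = n+g+δ gives 0.43·k^(0.43−1) = 0.12, hence k_gold = (0.43/0.12)^(1/0.57) ≈ 9.3850.
y_gold = 9.3850^0.43 ≈ 2.6191, c_gold = y_gold − 0.12·k_gold ≈ 1.4929.
Gain: Δc = 1.4929 − 1.2821 ≈ 0.2108.

Δc ≈ 0.211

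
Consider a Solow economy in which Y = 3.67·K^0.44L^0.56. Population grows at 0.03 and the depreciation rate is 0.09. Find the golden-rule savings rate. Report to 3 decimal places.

Break-even investment rate: n + δ = 0.03 + 0.09 = 0.12.
At the golden rule MPK = n+δ, and in any Cobb-Douglas steady state s = (n+δ)·k/y = MPK·k/y = capital's share 0.44.

s_gold = 0.440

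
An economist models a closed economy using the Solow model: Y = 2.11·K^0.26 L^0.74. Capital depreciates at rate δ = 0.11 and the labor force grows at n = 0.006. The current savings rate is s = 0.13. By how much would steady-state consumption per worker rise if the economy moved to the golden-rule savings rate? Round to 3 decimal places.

Capital per worker breaks even when investment replaces (n + δ)·k; here n + δ = 0.116.
Current steady state (s = 0.13): k* = (0.13·2.11/0.116)^(1/0.74) ≈ 3.1996, y* = 2.11·3.1996^0.26 ≈ 2.8550, c* = (1−0.13)·2.8550 ≈ 2.4839.
Maximizing c = f(k) − (n+δ)·k gives f'(k) = n+δ, i.e. 0.26·2.11·k^(0.26−1) = 0.116, so k_gold = (0.26·2.11/0.116)^(1/0.74) ≈ 8.1637.
y_gold = 2.11·8.1637^0.26 ≈ 3.6423, c_gold = y_gold − 0.116·k_gold ≈ 2.6953.
Gain: Δc = 2.6953 − 2.4839 ≈ 0.2114.

Δc ≈ 0.211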